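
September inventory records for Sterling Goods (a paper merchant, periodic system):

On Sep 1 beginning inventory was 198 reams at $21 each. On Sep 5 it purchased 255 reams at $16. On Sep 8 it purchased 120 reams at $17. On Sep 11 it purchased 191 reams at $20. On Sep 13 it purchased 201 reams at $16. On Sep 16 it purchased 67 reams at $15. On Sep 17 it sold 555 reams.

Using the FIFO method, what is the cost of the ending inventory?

Sep 17, 555 sold [FIFO — oldest first]: 198 @ $21 + 255 @ $16 + 102 @ $17 = $9,972
Ending inventory: 18 @ $17 + 191 @ $20 + 201 @ $16 + 67 @ $15 = $8,347

Ending inventory = $8,347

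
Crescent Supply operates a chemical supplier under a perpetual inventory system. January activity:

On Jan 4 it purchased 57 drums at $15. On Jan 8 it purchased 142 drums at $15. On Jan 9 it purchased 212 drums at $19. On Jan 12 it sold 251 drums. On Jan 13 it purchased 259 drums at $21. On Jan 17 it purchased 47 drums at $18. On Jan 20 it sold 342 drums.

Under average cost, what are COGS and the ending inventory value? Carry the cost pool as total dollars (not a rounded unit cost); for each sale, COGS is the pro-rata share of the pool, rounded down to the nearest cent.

After Jan 4: 57 on hand, pool $855.00 (≈ $15.0000 each)
After Jan 8: 199 on hand, pool $2,985.00 (≈ $15.0000 each)
After Jan 9: 411 on hand, pool $7,013.00 (≈ $17.0633 each)
Jan 12, sell 251: 251/411 × $7,013.00 → $4,282.87
After Jan 13: 419 on hand, pool $8,169.13 (≈ $19.4967 each)
After Jan 17: 466 on hand, pool $9,015.13 (≈ $19.3458 each)
Jan 20, sell 342: 342/466 × $9,015.13 → $6,616.25
Total COGS = $4,282.87 + $6,616.25 = $10,899.12
Ending inventory (cost pool remaining) = $2,398.88

COGS = $10,899.12; ending inventory = $2,398.88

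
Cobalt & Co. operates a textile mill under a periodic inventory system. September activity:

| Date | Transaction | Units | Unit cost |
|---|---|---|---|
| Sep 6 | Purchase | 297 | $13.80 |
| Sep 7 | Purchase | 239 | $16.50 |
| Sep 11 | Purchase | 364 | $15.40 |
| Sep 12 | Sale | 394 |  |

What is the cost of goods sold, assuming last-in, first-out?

Sep 12, 394 sold [LIFO — newest first]: 364 @ $15.40 + 30 @ $16.50 = $6,100.60
Ending inventory: 297 @ $13.80 + 209 @ $16.50 = $7,547.10

COGS = $6,100.60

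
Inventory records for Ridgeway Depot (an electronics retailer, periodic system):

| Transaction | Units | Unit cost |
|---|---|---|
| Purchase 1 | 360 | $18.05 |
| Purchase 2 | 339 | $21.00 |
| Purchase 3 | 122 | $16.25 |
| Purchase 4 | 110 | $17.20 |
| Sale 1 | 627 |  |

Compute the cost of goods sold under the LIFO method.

Sale 1 (627) [LIFO — newest first]: 110 @ $17.20 + 122 @ $16.25 + 339 @ $21.00 + 56 @ $18.05 = $12,004.30
Ending inventory: 304 @ $18.05 = $5,487.20

COGS = $12,004.30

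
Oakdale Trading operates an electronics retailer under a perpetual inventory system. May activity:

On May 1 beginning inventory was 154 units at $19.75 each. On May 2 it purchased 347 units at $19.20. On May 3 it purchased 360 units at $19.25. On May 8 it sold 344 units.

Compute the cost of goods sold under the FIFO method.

May 8, 344 sold [FIFO — oldest first]: 154 @ $19.75 + 190 @ $19.20 = $6,689.50
Ending inventory: 157 @ $19.20 + 360 @ $19.25 = $9,944.40

COGS = $6,689.50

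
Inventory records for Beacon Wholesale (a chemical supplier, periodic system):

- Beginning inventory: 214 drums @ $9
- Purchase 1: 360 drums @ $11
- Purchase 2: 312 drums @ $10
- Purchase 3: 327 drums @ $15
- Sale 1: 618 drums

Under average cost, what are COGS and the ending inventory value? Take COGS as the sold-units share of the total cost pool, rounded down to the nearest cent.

Sale 1, sell 618: 618/1213 × $13,911.00 → $7,087.38
Ending inventory (cost pool remaining) = $6,823.62

COGS = $7,087.38; ending inventory = $6,823.62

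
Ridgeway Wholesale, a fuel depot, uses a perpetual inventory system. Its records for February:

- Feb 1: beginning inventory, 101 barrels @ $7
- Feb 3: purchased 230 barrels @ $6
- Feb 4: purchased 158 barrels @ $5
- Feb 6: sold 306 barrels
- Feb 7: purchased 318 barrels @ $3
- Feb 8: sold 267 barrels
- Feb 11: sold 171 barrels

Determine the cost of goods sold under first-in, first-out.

Feb 6, 306 sold [FIFO — oldest first]: 101 @ $7 + 205 @ $6 = $1,937
Feb 8, 267 sold [FIFO — oldest first]: 25 @ $6 + 158 @ $5 + 84 @ $3 = $1,192
Feb 11, 171 sold [FIFO — oldest first]: 171 @ $3 = $513
Total COGS = $1,937 + $1,192 + $513 = $3,642
Ending inventory: 63 @ $3 = $189

COGS = $3,642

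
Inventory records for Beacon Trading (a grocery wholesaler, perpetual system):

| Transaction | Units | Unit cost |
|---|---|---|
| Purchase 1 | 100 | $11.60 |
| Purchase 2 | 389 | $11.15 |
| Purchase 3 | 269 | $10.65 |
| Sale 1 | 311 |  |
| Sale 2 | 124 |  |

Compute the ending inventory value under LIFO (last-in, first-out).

Ending inventory = $3,646.45

Sale 1 (311) [LIFO — newest first]: 269 @ $10.65 + 42 @ $11.15 = $3,333.15
Sale 2 (124) [LIFO — newest first]: 124 @ $11.15 = $1,382.60
Total COGS = $3,333.15 + $1,382.60 = $4,715.75
Ending inventory: 100 @ $11.60 + 223 @ $11.15 = $3,646.45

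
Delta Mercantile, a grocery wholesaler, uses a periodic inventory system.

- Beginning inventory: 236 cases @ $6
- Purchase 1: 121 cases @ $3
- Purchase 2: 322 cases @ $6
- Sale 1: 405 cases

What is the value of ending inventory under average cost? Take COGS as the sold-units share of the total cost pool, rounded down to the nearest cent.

Sale 1, sell 405: 405/679 × $3,711.00 → $2,213.48
Ending inventory (cost pool remaining) = $1,497.52

Ending inventory = $1,497.52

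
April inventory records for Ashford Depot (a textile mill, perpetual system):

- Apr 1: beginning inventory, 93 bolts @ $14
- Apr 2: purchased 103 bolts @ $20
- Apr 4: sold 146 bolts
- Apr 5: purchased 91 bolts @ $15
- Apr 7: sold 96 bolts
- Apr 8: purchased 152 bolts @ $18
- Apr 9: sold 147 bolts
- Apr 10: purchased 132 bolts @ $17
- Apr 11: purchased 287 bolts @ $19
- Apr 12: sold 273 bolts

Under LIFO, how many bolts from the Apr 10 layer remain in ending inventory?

Apr 4, 146 sold [LIFO — newest first]: 103 @ $20 + 43 @ $14 = $2,662
Apr 7, 96 sold [LIFO — newest first]: 91 @ $15 + 5 @ $14 = $1,435
Apr 9, 147 sold [LIFO — newest first]: 147 @ $18 = $2,646
Apr 12, 273 sold [LIFO — newest first]: 273 @ $19 = $5,187
Total COGS = $2,662 + $1,435 + $2,646 + $5,187 = $11,930
Ending inventory: 45 @ $14 + 5 @ $18 + 132 @ $17 + 14 @ $19 = $3,230

132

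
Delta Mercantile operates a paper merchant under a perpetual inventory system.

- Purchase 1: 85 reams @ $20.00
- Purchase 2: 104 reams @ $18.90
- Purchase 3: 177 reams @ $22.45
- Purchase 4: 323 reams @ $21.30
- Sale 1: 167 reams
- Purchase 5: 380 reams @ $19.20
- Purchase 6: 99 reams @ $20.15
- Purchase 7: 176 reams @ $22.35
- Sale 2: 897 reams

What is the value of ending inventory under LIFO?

Sale 1 (167) [LIFO — newest first]: 167 @ $21.30 = $3,557.10
Sale 2 (897) [LIFO — newest first]: 176 @ $22.35 + 99 @ $20.15 + 380 @ $19.20 + 156 @ $21.30 + 86 @ $22.45 = $18,477.95
Total COGS = $3,557.10 + $18,477.95 = $22,035.05
Ending inventory: 85 @ $20.00 + 104 @ $18.90 + 91 @ $22.45 = $5,708.55

Ending inventory = $5,708.55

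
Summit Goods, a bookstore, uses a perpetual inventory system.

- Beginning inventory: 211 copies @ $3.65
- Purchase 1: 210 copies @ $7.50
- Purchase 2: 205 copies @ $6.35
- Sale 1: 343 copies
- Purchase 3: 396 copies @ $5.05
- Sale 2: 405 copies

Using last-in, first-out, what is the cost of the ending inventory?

Sale 1 (343) [LIFO — newest first]: 205 @ $6.35 + 138 @ $7.50 = $2,336.75
Sale 2 (405) [LIFO — newest first]: 396 @ $5.05 + 9 @ $7.50 = $2,067.30
Total COGS = $2,336.75 + $2,067.30 = $4,404.05
Ending inventory: 211 @ $3.65 + 63 @ $7.50 = $1,242.65

Ending inventory = $1,242.65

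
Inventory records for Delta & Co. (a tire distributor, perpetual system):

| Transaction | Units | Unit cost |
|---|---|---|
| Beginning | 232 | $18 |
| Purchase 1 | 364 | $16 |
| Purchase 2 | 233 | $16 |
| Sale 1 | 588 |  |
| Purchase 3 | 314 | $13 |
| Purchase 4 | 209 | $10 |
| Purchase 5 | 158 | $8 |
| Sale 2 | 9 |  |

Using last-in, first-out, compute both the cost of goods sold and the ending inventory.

Sale 1 (588) [LIFO — newest first]: 233 @ $16 + 355 @ $16 = $9,408
Sale 2 (9) [LIFO — newest first]: 9 @ $8 = $72
Total COGS = $9,408 + $72 = $9,480
Ending inventory: 232 @ $18 + 9 @ $16 + 314 @ $13 + 209 @ $10 + 149 @ $8 = $11,684

COGS = $9,480; ending inventory = $11,684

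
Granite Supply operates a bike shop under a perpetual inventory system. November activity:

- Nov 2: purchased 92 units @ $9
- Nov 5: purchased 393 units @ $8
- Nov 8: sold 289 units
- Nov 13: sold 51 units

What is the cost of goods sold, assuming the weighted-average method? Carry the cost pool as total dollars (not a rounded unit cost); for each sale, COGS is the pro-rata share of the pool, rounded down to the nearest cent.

After Nov 2: 92 on hand, pool $828.00 (≈ $9.0000 each)
After Nov 5: 485 on hand, pool $3,972.00 (≈ $8.1897 each)
Nov 8, sell 289: 289/485 × $3,972.00 → $2,366.82
Nov 13, sell 51: 51/196 × $1,605.18 → $417.67
Total COGS = $2,366.82 + $417.67 = $2,784.49
Ending inventory (cost pool remaining) = $1,187.51

COGS = $2,784.49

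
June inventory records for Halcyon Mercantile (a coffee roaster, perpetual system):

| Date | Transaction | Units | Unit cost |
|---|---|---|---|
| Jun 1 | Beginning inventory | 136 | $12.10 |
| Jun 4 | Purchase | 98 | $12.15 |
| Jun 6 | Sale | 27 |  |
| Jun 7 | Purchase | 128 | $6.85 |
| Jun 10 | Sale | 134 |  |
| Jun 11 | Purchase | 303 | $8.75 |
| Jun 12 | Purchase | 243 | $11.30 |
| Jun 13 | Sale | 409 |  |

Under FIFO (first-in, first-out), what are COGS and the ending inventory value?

COGS = $5,533.10; ending inventory = $3,577.15

Jun 6, 27 sold [FIFO — oldest first]: 27 @ $12.10 = $326.70
Jun 10, 134 sold [FIFO — oldest first]: 109 @ $12.10 + 25 @ $12.15 = $1,622.65
Jun 13, 409 sold [FIFO — oldest first]: 73 @ $12.15 + 128 @ $6.85 + 208 @ $8.75 = $3,583.75
Total COGS = $326.70 + $1,622.65 + $3,583.75 = $5,533.10
Ending inventory: 95 @ $8.75 + 243 @ $11.30 = $3,577.15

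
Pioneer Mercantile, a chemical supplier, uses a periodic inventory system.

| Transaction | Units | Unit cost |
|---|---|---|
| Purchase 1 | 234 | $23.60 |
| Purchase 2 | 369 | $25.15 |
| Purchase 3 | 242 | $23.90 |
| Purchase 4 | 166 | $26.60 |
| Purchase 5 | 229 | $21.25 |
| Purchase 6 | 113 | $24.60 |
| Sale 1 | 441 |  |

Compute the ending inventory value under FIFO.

Ending inventory = $21,919.75

Sale 1 (441) [FIFO — oldest first]: 234 @ $23.60 + 207 @ $25.15 = $10,728.45
Ending inventory: 162 @ $25.15 + 242 @ $23.90 + 166 @ $26.60 + 229 @ $21.25 + 113 @ $24.60 = $21,919.75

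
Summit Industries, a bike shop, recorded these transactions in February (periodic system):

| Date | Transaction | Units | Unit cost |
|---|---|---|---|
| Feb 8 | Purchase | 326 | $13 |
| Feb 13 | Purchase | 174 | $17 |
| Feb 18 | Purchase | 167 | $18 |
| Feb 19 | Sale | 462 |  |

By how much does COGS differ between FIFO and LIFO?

$987

FIFO COGS: 326 @ $13 + 136 @ $17 = $6,550
LIFO COGS: 167 @ $18 + 174 @ $17 + 121 @ $13 = $7,537
Difference = |$6,550 − $7,537| = $987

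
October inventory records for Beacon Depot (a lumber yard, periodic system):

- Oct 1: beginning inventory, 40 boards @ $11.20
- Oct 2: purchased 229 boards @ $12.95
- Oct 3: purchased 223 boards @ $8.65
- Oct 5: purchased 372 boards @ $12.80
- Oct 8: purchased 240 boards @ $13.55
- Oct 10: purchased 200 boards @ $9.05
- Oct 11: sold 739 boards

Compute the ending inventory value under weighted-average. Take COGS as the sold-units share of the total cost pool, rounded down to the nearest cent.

Ending inventory = $6,571.21

Oct 11, sell 739: 739/1304 × $15,166.10 → $8,594.89
Ending inventory (cost pool remaining) = $6,571.21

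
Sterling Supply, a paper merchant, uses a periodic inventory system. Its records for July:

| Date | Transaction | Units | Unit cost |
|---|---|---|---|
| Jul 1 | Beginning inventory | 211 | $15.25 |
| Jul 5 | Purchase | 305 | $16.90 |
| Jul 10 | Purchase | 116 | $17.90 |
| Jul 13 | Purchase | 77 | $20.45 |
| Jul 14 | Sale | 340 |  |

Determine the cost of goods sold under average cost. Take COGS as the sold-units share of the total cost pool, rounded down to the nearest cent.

Jul 14, sell 340: 340/709 × $12,023.30 → $5,765.75
Ending inventory (cost pool remaining) = $6,257.55

COGS = $5,765.75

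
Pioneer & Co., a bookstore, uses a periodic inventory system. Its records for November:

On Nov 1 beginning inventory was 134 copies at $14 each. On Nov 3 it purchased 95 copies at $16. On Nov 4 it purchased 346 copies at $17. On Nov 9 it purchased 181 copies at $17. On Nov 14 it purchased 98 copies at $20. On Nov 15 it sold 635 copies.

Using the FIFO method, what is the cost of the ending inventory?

Ending inventory = $4,017

Nov 15, 635 sold [FIFO — oldest first]: 134 @ $14 + 95 @ $16 + 346 @ $17 + 60 @ $17 = $10,298
Ending inventory: 121 @ $17 + 98 @ $20 = $4,017
Check: goods available $14,315 = COGS $10,298 + ending $4,017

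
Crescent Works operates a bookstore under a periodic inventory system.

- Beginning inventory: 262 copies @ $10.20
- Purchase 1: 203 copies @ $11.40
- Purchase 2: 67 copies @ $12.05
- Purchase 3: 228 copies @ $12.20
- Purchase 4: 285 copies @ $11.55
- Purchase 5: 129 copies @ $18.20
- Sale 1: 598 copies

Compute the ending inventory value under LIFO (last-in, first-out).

Ending inventory = $6,330.75

Sale 1 (598) [LIFO — newest first]: 129 @ $18.20 + 285 @ $11.55 + 184 @ $12.20 = $7,884.35
Ending inventory: 262 @ $10.20 + 203 @ $11.40 + 67 @ $12.05 + 44 @ $12.20 = $6,330.75
Check: goods available $14,215.10 = COGS $7,884.35 + ending $6,330.75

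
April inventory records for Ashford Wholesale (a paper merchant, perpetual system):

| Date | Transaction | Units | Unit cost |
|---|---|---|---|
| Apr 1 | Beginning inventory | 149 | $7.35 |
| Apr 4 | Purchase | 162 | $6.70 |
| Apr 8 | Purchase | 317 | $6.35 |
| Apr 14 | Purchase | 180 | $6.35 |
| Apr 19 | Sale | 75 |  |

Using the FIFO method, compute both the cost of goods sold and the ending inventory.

COGS = $551.25; ending inventory = $4,785.25

Apr 19, 75 sold [FIFO — oldest first]: 75 @ $7.35 = $551.25
Ending inventory: 74 @ $7.35 + 162 @ $6.70 + 317 @ $6.35 + 180 @ $6.35 = $4,785.25
Check: goods available $5,336.50 = COGS $551.25 + ending $4,785.25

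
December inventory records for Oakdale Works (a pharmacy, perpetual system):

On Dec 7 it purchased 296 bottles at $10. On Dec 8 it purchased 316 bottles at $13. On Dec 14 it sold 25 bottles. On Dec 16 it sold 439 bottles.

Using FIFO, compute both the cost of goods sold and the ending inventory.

COGS = $5,144; ending inventory = $1,924

Dec 14, 25 sold [FIFO — oldest first]: 25 @ $10 = $250
Dec 16, 439 sold [FIFO — oldest first]: 271 @ $10 + 168 @ $13 = $4,894
Total COGS = $250 + $4,894 = $5,144
Ending inventory: 148 @ $13 = $1,924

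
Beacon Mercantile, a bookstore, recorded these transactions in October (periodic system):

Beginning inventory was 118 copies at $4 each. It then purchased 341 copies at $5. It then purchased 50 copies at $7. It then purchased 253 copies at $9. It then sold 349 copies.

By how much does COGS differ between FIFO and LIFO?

FIFO COGS: 118 @ $4 + 231 @ $5 = $1,627
LIFO COGS: 253 @ $9 + 50 @ $7 + 46 @ $5 = $2,857
Difference = |$1,627 − $2,857| = $1,230

$1,230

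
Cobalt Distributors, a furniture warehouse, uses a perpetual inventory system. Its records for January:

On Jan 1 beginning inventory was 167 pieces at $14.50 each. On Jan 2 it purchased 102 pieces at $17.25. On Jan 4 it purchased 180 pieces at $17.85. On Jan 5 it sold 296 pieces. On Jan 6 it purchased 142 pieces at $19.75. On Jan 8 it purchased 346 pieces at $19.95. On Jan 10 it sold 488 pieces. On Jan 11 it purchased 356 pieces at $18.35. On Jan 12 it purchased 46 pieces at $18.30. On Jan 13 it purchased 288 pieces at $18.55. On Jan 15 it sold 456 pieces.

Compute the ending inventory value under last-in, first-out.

Jan 5, 296 sold [LIFO — newest first]: 180 @ $17.85 + 102 @ $17.25 + 14 @ $14.50 = $5,175.50
Jan 10, 488 sold [LIFO — newest first]: 346 @ $19.95 + 142 @ $19.75 = $9,707.20
Jan 15, 456 sold [LIFO — newest first]: 288 @ $18.55 + 46 @ $18.30 + 122 @ $18.35 = $8,422.90
Total COGS = $5,175.50 + $9,707.20 + $8,422.90 = $23,305.60
Ending inventory: 153 @ $14.50 + 234 @ $18.35 = $6,512.40
Check: goods available $29,818.00 = COGS $23,305.60 + ending $6,512.40

Ending inventory = $6,512.40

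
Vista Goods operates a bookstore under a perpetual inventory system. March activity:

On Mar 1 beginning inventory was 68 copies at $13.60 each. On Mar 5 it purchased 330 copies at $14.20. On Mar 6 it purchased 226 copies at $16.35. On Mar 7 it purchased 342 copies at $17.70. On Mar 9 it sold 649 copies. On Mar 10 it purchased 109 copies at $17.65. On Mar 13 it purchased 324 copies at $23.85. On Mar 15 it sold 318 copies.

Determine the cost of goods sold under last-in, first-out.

Mar 9, 649 sold [LIFO — newest first]: 342 @ $17.70 + 226 @ $16.35 + 81 @ $14.20 = $10,898.70
Mar 15, 318 sold [LIFO — newest first]: 318 @ $23.85 = $7,584.30
Total COGS = $10,898.70 + $7,584.30 = $18,483.00
Ending inventory: 68 @ $13.60 + 249 @ $14.20 + 109 @ $17.65 + 6 @ $23.85 = $6,527.55

COGS = $18,483.00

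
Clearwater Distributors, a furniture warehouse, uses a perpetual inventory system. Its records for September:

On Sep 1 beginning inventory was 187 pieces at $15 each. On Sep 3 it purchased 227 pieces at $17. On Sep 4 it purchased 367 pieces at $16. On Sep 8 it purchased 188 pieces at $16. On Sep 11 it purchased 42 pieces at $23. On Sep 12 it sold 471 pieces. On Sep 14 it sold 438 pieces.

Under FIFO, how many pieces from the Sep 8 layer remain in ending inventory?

60

Sep 12, 471 sold [FIFO — oldest first]: 187 @ $15 + 227 @ $17 + 57 @ $16 = $7,576
Sep 14, 438 sold [FIFO — oldest first]: 310 @ $16 + 128 @ $16 = $7,008
Total COGS = $7,576 + $7,008 = $14,584
Ending inventory: 60 @ $16 + 42 @ $23 = $1,926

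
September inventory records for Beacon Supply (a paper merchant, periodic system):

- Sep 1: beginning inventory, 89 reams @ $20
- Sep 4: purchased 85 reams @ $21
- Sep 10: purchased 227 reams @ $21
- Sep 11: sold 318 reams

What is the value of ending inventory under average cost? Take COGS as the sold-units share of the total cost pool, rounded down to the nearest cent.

Ending inventory = $1,724.58

Sep 11, sell 318: 318/401 × $8,332.00 → $6,607.42
Ending inventory (cost pool remaining) = $1,724.58
Check: goods available $8,332.00 = COGS $6,607.42 + ending $1,724.58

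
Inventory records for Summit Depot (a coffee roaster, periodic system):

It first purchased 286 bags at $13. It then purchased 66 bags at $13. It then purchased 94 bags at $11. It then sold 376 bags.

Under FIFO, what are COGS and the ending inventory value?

Sale 1 (376) [FIFO — oldest first]: 286 @ $13 + 66 @ $13 + 24 @ $11 = $4,840
Ending inventory: 70 @ $11 = $770

COGS = $4,840; ending inventory = $770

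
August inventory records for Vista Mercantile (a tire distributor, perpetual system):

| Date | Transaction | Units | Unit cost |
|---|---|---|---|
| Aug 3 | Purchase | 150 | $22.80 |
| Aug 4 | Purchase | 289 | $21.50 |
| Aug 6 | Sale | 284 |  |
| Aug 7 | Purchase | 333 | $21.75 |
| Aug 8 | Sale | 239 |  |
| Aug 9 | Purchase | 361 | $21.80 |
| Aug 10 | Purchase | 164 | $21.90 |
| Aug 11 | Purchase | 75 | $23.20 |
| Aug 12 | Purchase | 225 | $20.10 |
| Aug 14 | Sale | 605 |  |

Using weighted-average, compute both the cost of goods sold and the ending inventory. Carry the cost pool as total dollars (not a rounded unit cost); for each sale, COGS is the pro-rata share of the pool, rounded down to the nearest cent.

After Aug 3: 150 on hand, pool $3,420.00 (≈ $22.8000 each)
After Aug 4: 439 on hand, pool $9,633.50 (≈ $21.9442 each)
Aug 6, sell 284: 284/439 × $9,633.50 → $6,232.15
After Aug 7: 488 on hand, pool $10,644.10 (≈ $21.8117 each)
Aug 8, sell 239: 239/488 × $10,644.10 → $5,212.99
After Aug 9: 610 on hand, pool $13,300.91 (≈ $21.8048 each)
After Aug 10: 774 on hand, pool $16,892.51 (≈ $21.8249 each)
After Aug 11: 849 on hand, pool $18,632.51 (≈ $21.9464 each)
After Aug 12: 1074 on hand, pool $23,155.01 (≈ $21.5596 each)
Aug 14, sell 605: 605/1074 × $23,155.01 → $13,043.55
Total COGS = $6,232.15 + $5,212.99 + $13,043.55 = $24,488.69
Ending inventory (cost pool remaining) = $10,111.46

COGS = $24,488.69; ending inventory = $10,111.46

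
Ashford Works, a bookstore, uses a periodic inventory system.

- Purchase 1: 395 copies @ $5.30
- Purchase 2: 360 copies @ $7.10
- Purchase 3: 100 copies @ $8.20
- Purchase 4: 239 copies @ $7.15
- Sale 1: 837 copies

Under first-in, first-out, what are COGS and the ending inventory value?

Sale 1 (837) [FIFO — oldest first]: 395 @ $5.30 + 360 @ $7.10 + 82 @ $8.20 = $5,321.90
Ending inventory: 18 @ $8.20 + 239 @ $7.15 = $1,856.45

COGS = $5,321.90; ending inventory = $1,856.45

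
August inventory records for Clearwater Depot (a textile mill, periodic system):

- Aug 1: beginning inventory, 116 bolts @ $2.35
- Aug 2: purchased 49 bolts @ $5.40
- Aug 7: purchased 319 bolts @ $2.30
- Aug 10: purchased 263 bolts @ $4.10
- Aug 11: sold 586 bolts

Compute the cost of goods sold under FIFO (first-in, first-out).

Aug 11, 586 sold [FIFO — oldest first]: 116 @ $2.35 + 49 @ $5.40 + 319 @ $2.30 + 102 @ $4.10 = $1,689.10
Ending inventory: 161 @ $4.10 = $660.10

COGS = $1,689.10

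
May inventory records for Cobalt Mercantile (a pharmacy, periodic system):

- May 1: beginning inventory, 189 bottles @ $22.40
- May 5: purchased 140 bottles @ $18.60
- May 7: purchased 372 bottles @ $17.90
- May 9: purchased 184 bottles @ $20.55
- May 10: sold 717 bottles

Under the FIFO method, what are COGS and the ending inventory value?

COGS = $13,825.20; ending inventory = $3,452.40

May 10, 717 sold [FIFO — oldest first]: 189 @ $22.40 + 140 @ $18.60 + 372 @ $17.90 + 16 @ $20.55 = $13,825.20
Ending inventory: 168 @ $20.55 = $3,452.40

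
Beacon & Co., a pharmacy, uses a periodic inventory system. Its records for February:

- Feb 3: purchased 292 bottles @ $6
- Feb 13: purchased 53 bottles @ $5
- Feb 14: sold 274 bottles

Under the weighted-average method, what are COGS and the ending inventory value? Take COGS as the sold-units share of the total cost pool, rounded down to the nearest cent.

Feb 14, sell 274: 274/345 × $2,017.00 → $1,601.90
Ending inventory (cost pool remaining) = $415.10

COGS = $1,601.90; ending inventory = $415.10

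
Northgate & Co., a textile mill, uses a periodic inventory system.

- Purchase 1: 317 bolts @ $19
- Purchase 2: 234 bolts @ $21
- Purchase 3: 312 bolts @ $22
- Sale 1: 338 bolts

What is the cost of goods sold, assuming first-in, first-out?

Sale 1 (338) [FIFO — oldest first]: 317 @ $19 + 21 @ $21 = $6,464
Ending inventory: 213 @ $21 + 312 @ $22 = $11,337

COGS = $6,464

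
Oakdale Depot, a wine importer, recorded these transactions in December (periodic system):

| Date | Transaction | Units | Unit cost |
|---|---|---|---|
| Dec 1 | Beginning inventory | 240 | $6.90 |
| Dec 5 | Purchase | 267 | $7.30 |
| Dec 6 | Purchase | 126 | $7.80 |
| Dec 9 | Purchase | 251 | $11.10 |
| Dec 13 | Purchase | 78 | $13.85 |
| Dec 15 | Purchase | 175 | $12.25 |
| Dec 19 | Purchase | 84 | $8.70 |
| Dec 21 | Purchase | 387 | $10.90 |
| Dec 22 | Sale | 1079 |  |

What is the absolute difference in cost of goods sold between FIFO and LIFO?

$1,882.90

FIFO COGS: 240 @ $6.90 + 267 @ $7.30 + 126 @ $7.80 + 251 @ $11.10 + 78 @ $13.85 + 117 @ $12.25 = $9,887.55
LIFO COGS: 387 @ $10.90 + 84 @ $8.70 + 175 @ $12.25 + 78 @ $13.85 + 251 @ $11.10 + 104 @ $7.80 = $11,770.45
Difference = |$9,887.55 − $11,770.45| = $1,882.90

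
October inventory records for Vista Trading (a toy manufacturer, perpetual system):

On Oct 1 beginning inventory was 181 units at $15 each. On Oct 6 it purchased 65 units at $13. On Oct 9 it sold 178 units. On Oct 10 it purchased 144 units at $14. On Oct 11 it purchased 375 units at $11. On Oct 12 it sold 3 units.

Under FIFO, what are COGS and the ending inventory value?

COGS = $2,715; ending inventory = $6,986

Oct 9, 178 sold [FIFO — oldest first]: 178 @ $15 = $2,670
Oct 12, 3 sold [FIFO — oldest first]: 3 @ $15 = $45
Total COGS = $2,670 + $45 = $2,715
Ending inventory: 65 @ $13 + 144 @ $14 + 375 @ $11 = $6,986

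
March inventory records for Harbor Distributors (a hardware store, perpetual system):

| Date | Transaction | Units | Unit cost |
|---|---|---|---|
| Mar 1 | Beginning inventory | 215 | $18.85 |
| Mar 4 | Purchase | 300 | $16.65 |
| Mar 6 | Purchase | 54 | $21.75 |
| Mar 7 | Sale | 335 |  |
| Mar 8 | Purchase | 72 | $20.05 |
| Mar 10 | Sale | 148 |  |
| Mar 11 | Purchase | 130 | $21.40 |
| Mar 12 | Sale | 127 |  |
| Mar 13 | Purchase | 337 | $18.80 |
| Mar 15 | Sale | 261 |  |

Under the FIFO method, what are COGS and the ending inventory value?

COGS = $16,327.85; ending inventory = $4,455.60

Mar 7, 335 sold [FIFO — oldest first]: 215 @ $18.85 + 120 @ $16.65 = $6,050.75
Mar 10, 148 sold [FIFO — oldest first]: 148 @ $16.65 = $2,464.20
Mar 12, 127 sold [FIFO — oldest first]: 32 @ $16.65 + 54 @ $21.75 + 41 @ $20.05 = $2,529.35
Mar 15, 261 sold [FIFO — oldest first]: 31 @ $20.05 + 130 @ $21.40 + 100 @ $18.80 = $5,283.55
Total COGS = $6,050.75 + $2,464.20 + $2,529.35 + $5,283.55 = $16,327.85
Ending inventory: 237 @ $18.80 = $4,455.60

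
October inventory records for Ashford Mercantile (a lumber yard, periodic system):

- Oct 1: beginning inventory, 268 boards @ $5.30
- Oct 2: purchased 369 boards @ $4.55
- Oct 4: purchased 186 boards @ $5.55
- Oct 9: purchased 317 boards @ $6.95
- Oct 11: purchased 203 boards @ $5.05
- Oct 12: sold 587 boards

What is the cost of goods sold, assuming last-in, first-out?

COGS = $3,600.15

Oct 12, 587 sold [LIFO — newest first]: 203 @ $5.05 + 317 @ $6.95 + 67 @ $5.55 = $3,600.15
Ending inventory: 268 @ $5.30 + 369 @ $4.55 + 119 @ $5.55 = $3,759.80
Check: goods available $7,359.95 = COGS $3,600.15 + ending $3,759.80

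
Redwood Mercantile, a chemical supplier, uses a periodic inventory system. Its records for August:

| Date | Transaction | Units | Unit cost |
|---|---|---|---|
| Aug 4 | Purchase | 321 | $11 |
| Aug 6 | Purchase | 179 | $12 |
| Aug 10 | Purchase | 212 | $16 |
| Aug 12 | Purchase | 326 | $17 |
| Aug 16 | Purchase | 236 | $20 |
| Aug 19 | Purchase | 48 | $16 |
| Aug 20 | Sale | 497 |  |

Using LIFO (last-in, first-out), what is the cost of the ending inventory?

Ending inventory = $10,992

Aug 20, 497 sold [LIFO — newest first]: 48 @ $16 + 236 @ $20 + 213 @ $17 = $9,109
Ending inventory: 321 @ $11 + 179 @ $12 + 212 @ $16 + 113 @ $17 = $10,992
Check: goods available $20,101 = COGS $9,109 + ending $10,992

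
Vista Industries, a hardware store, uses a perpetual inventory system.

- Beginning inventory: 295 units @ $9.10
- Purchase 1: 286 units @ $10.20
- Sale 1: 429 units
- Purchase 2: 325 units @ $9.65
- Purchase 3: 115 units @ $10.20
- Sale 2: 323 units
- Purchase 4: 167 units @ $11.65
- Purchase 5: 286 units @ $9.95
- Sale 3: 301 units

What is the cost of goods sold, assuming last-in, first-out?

COGS = $10,419.15

Sale 1 (429) [LIFO — newest first]: 286 @ $10.20 + 143 @ $9.10 = $4,218.50
Sale 2 (323) [LIFO — newest first]: 115 @ $10.20 + 208 @ $9.65 = $3,180.20
Sale 3 (301) [LIFO — newest first]: 286 @ $9.95 + 15 @ $11.65 = $3,020.45
Total COGS = $4,218.50 + $3,180.20 + $3,020.45 = $10,419.15
Ending inventory: 152 @ $9.10 + 117 @ $9.65 + 152 @ $11.65 = $4,283.05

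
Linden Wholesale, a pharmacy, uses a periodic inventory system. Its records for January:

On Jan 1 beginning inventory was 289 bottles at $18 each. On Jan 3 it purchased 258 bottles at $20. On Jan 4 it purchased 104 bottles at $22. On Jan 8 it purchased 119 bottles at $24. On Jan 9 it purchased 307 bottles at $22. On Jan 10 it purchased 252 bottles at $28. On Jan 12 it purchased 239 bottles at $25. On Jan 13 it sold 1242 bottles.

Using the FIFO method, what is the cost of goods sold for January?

COGS = $26,880

Jan 13, 1242 sold [FIFO — oldest first]: 289 @ $18 + 258 @ $20 + 104 @ $22 + 119 @ $24 + 307 @ $22 + 165 @ $28 = $26,880
Ending inventory: 87 @ $28 + 239 @ $25 = $8,411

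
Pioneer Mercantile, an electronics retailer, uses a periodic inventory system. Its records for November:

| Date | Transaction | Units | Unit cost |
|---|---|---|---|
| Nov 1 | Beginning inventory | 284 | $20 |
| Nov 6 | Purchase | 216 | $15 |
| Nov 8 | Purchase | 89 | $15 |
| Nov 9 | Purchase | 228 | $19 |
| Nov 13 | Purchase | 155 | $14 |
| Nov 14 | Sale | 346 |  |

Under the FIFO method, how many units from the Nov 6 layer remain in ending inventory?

154

Nov 14, 346 sold [FIFO — oldest first]: 284 @ $20 + 62 @ $15 = $6,610
Ending inventory: 154 @ $15 + 89 @ $15 + 228 @ $19 + 155 @ $14 = $10,147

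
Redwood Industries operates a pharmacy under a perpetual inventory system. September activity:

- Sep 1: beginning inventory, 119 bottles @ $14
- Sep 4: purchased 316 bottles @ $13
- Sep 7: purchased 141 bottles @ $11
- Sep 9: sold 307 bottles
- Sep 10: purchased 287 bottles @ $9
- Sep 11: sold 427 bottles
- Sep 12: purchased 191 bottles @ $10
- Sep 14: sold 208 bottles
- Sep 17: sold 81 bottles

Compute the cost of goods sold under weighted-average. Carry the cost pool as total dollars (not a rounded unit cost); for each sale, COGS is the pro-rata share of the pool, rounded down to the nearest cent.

After Sep 1: 119 on hand, pool $1,666.00 (≈ $14.0000 each)
After Sep 4: 435 on hand, pool $5,774.00 (≈ $13.2736 each)
After Sep 7: 576 on hand, pool $7,325.00 (≈ $12.7170 each)
Sep 9, sell 307: 307/576 × $7,325.00 → $3,904.12
After Sep 10: 556 on hand, pool $6,003.88 (≈ $10.7983 each)
Sep 11, sell 427: 427/556 × $6,003.88 → $4,610.89
After Sep 12: 320 on hand, pool $3,302.99 (≈ $10.3218 each)
Sep 14, sell 208: 208/320 × $3,302.99 → $2,146.94
Sep 17, sell 81: 81/112 × $1,156.05 → $836.07
Total COGS = $3,904.12 + $4,610.89 + $2,146.94 + $836.07 = $11,498.02
Ending inventory (cost pool remaining) = $319.98

COGS = $11,498.02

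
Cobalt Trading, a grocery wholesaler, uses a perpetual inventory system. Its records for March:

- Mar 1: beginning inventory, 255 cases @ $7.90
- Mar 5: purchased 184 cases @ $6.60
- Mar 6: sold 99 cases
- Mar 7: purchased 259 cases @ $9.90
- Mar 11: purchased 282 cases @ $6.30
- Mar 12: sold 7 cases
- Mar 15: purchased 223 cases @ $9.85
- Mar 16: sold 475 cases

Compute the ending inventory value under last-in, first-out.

Ending inventory = $5,284.50

Mar 6, 99 sold [LIFO — newest first]: 99 @ $6.60 = $653.40
Mar 12, 7 sold [LIFO — newest first]: 7 @ $6.30 = $44.10
Mar 16, 475 sold [LIFO — newest first]: 223 @ $9.85 + 252 @ $6.30 = $3,784.15
Total COGS = $653.40 + $44.10 + $3,784.15 = $4,481.65
Ending inventory: 255 @ $7.90 + 85 @ $6.60 + 259 @ $9.90 + 23 @ $6.30 = $5,284.50
Check: goods available $9,766.15 = COGS $4,481.65 + ending $5,284.50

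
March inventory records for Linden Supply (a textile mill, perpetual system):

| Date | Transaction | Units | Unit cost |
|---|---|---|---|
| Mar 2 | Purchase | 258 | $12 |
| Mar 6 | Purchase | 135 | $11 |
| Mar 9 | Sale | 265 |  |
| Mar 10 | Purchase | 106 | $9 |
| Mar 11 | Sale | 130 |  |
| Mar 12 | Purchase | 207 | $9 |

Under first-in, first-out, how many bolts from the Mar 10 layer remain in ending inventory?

Mar 9, 265 sold [FIFO — oldest first]: 258 @ $12 + 7 @ $11 = $3,173
Mar 11, 130 sold [FIFO — oldest first]: 128 @ $11 + 2 @ $9 = $1,426
Total COGS = $3,173 + $1,426 = $4,599
Ending inventory: 104 @ $9 + 207 @ $9 = $2,799

104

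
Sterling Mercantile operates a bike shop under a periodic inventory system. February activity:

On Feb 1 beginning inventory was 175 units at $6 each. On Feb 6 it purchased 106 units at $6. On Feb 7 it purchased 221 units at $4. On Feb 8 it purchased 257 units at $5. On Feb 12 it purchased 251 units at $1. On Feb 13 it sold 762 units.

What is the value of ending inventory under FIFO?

Ending inventory = $248

Feb 13, 762 sold [FIFO — oldest first]: 175 @ $6 + 106 @ $6 + 221 @ $4 + 257 @ $5 + 3 @ $1 = $3,858
Ending inventory: 248 @ $1 = $248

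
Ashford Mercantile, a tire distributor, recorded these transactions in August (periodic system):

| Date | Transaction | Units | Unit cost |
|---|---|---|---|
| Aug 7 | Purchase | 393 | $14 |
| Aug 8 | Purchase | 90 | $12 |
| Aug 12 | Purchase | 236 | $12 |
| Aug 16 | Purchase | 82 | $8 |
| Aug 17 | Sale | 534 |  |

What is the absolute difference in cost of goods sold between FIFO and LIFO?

FIFO COGS: 393 @ $14 + 90 @ $12 + 51 @ $12 = $7,194
LIFO COGS: 82 @ $8 + 236 @ $12 + 90 @ $12 + 126 @ $14 = $6,332
Difference = |$7,194 − $6,332| = $862

$862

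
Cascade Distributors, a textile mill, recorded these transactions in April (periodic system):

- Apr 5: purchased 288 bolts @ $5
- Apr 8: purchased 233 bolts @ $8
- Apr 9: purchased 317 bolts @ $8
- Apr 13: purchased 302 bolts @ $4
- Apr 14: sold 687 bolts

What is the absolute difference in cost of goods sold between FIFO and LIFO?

FIFO COGS: 288 @ $5 + 233 @ $8 + 166 @ $8 = $4,632
LIFO COGS: 302 @ $4 + 317 @ $8 + 68 @ $8 = $4,288
Difference = |$4,632 − $4,288| = $344

$344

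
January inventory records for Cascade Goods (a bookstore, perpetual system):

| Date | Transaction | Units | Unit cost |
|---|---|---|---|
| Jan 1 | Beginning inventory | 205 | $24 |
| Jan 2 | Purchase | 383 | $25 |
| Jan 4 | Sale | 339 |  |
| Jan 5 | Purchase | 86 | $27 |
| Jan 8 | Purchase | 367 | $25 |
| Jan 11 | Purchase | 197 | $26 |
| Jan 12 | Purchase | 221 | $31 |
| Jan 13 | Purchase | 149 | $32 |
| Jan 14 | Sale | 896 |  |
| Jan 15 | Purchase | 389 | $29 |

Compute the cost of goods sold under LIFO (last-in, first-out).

Jan 4, 339 sold [LIFO — newest first]: 339 @ $25 = $8,475
Jan 14, 896 sold [LIFO — newest first]: 149 @ $32 + 221 @ $31 + 197 @ $26 + 329 @ $25 = $24,966
Total COGS = $8,475 + $24,966 = $33,441
Ending inventory: 205 @ $24 + 44 @ $25 + 86 @ $27 + 38 @ $25 + 389 @ $29 = $20,573
Check: goods available $54,014 = COGS $33,441 + ending $20,573

COGS = $33,441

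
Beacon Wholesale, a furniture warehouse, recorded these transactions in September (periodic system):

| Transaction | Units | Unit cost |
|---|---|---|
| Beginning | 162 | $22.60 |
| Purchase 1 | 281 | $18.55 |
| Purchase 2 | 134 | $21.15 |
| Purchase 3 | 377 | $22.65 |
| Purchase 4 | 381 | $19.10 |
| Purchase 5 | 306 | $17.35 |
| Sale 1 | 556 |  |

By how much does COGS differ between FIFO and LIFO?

FIFO COGS: 162 @ $22.60 + 281 @ $18.55 + 113 @ $21.15 = $11,263.70
LIFO COGS: 306 @ $17.35 + 250 @ $19.10 = $10,084.10
Difference = |$11,263.70 − $10,084.10| = $1,179.60

$1,179.60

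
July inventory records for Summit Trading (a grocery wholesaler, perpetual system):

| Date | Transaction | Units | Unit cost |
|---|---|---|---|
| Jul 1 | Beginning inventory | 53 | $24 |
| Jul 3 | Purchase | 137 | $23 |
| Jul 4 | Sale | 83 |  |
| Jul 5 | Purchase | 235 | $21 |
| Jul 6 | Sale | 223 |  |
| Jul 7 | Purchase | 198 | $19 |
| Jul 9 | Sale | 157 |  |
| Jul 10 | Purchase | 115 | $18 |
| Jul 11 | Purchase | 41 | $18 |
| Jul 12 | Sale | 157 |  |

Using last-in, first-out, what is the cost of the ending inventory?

Jul 4, 83 sold [LIFO — newest first]: 83 @ $23 = $1,909
Jul 6, 223 sold [LIFO — newest first]: 223 @ $21 = $4,683
Jul 9, 157 sold [LIFO — newest first]: 157 @ $19 = $2,983
Jul 12, 157 sold [LIFO — newest first]: 41 @ $18 + 115 @ $18 + 1 @ $19 = $2,827
Total COGS = $1,909 + $4,683 + $2,983 + $2,827 = $12,402
Ending inventory: 53 @ $24 + 54 @ $23 + 12 @ $21 + 40 @ $19 = $3,526
Check: goods available $15,928 = COGS $12,402 + ending $3,526

Ending inventory = $3,526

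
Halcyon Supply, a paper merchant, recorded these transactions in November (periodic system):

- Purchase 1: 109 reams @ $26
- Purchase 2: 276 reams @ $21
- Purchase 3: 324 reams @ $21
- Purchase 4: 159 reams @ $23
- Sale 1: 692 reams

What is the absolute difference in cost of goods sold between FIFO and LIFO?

FIFO COGS: 109 @ $26 + 276 @ $21 + 307 @ $21 = $15,077
LIFO COGS: 159 @ $23 + 324 @ $21 + 209 @ $21 = $14,850
Difference = |$15,077 − $14,850| = $227

$227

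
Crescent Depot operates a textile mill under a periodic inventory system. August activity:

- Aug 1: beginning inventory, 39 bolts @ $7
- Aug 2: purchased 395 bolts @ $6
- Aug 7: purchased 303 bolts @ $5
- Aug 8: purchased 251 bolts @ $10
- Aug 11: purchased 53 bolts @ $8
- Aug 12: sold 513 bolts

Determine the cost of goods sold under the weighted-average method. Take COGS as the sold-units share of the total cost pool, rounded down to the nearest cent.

COGS = $3,494.90

Aug 12, sell 513: 513/1041 × $7,092.00 → $3,494.90
Ending inventory (cost pool remaining) = $3,597.10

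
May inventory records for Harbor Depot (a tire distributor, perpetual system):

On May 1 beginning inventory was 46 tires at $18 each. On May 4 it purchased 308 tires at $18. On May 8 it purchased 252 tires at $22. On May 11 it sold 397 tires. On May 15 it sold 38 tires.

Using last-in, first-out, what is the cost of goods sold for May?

May 11, 397 sold [LIFO — newest first]: 252 @ $22 + 145 @ $18 = $8,154
May 15, 38 sold [LIFO — newest first]: 38 @ $18 = $684
Total COGS = $8,154 + $684 = $8,838
Ending inventory: 46 @ $18 + 125 @ $18 = $3,078

COGS = $8,838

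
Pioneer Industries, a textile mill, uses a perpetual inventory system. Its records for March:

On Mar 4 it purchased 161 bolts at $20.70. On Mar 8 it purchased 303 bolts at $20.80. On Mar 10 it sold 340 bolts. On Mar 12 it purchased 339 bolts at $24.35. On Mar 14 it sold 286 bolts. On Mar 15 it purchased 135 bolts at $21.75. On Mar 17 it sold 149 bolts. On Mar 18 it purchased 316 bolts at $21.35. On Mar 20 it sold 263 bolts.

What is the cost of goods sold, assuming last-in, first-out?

Mar 10, 340 sold [LIFO — newest first]: 303 @ $20.80 + 37 @ $20.70 = $7,068.30
Mar 14, 286 sold [LIFO — newest first]: 286 @ $24.35 = $6,964.10
Mar 17, 149 sold [LIFO — newest first]: 135 @ $21.75 + 14 @ $24.35 = $3,277.15
Mar 20, 263 sold [LIFO — newest first]: 263 @ $21.35 = $5,615.05
Total COGS = $7,068.30 + $6,964.10 + $3,277.15 + $5,615.05 = $22,924.60
Ending inventory: 124 @ $20.70 + 39 @ $24.35 + 53 @ $21.35 = $4,648.00

COGS = $22,924.60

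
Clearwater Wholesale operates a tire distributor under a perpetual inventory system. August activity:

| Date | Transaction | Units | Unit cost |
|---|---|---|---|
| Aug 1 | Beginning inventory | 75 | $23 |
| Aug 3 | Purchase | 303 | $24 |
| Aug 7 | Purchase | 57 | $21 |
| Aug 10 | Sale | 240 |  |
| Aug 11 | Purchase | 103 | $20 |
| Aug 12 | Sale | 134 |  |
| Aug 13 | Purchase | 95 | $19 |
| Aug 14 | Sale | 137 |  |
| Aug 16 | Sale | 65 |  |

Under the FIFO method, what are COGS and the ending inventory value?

COGS = $12,976; ending inventory = $1,083

Aug 10, 240 sold [FIFO — oldest first]: 75 @ $23 + 165 @ $24 = $5,685
Aug 12, 134 sold [FIFO — oldest first]: 134 @ $24 = $3,216
Aug 14, 137 sold [FIFO — oldest first]: 4 @ $24 + 57 @ $21 + 76 @ $20 = $2,813
Aug 16, 65 sold [FIFO — oldest first]: 27 @ $20 + 38 @ $19 = $1,262
Total COGS = $5,685 + $3,216 + $2,813 + $1,262 = $12,976
Ending inventory: 57 @ $19 = $1,083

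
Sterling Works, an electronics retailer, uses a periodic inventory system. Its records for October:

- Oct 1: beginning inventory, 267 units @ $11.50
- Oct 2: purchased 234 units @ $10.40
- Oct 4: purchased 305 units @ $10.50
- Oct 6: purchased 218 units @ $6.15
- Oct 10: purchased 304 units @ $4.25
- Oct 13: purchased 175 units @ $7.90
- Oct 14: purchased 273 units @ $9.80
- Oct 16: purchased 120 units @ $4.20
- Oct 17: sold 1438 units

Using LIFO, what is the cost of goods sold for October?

COGS = $10,844.30

Oct 17, 1438 sold [LIFO — newest first]: 120 @ $4.20 + 273 @ $9.80 + 175 @ $7.90 + 304 @ $4.25 + 218 @ $6.15 + 305 @ $10.50 + 43 @ $10.40 = $10,844.30
Ending inventory: 267 @ $11.50 + 191 @ $10.40 = $5,056.90
Check: goods available $15,901.20 = COGS $10,844.30 + ending $5,056.90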